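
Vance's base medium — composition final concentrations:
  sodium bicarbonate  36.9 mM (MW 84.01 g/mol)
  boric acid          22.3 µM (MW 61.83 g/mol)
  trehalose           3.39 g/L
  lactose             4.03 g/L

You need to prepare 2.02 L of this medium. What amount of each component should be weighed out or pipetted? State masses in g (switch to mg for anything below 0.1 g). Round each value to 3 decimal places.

Scale factor relative to 1 L: 2.02.
sodium bicarbonate: 36.9 mmol/L × 84.01 g/mol × 2.02 L ÷ 1000 = 6.262 g
boric acid: 22.3 µmol/L × 61.83 g/mol × 2.02 L ÷ 1000 = 2.785 mg
trehalose: 3.39 g/L × 2.02 L = 6.848 g
lactose: 4.03 g/L × 2.02 L = 8.141 g

sodium bicarbonate 6.262 g; boric acid 2.785 mg; trehalose 6.848 g; lactose 8.141 g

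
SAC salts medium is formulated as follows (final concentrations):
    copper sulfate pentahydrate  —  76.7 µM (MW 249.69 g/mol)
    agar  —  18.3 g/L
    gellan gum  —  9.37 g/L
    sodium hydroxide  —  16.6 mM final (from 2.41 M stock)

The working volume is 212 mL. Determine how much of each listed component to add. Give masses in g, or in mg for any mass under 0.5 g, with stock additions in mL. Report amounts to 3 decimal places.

copper sulfate pentahydrate 4.060 mg; agar 3.880 g; gellan gum 1.986 g; sodium hydroxide 1.460 mL

Working volume: 212 mL = 0.212 L.
copper sulfate pentahydrate: 76.7 µmol/L × 249.69 g/mol × 0.212 L ÷ 1000 = 4.060 mg
agar: 18.3 g/L × 0.212 L = 3.880 g
gellan gum: 9.37 g/L × 0.212 L = 1.986 g
sodium hydroxide: dilute stock: 16.6 mM × 212 mL ÷ 2410 mM = 1.460 mL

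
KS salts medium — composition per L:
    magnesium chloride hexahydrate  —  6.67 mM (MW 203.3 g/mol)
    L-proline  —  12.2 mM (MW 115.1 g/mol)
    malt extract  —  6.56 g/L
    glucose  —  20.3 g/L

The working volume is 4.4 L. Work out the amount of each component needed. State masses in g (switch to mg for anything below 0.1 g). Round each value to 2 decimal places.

magnesium chloride hexahydrate 5.97 g; L-proline 6.18 g; malt extract 28.86 g; glucose 89.32 g

Working volume: 4.4 L.
magnesium chloride hexahydrate: 6.67 mmol/L × 203.3 g/mol × 4.4 L ÷ 1000 = 5.97 g
L-proline: 12.2 mmol/L × 115.1 g/mol × 4.4 L ÷ 1000 = 6.18 g
malt extract: 6.56 g/L × 4.4 L = 28.86 g
glucose: 20.3 g/L × 4.4 L = 89.32 g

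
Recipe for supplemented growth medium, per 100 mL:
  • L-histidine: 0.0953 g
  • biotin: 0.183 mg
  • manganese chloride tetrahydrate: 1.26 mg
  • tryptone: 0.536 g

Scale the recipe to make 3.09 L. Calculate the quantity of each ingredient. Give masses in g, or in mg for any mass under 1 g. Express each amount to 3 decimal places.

Ratio of target to recipe volume: 3090 / 100 = 30.9.
L-histidine: 0.0953 g × (3090 mL / 100 mL) = 2.945 g
biotin: 0.183 mg × (3090 mL / 100 mL) = 5.655 mg
manganese chloride tetrahydrate: 1.26 mg × (3090 mL / 100 mL) = 38.934 mg
tryptone: 0.536 g × (3090 mL / 100 mL) = 16.562 g

L-histidine 2.945 g; biotin 5.655 mg; manganese chloride tetrahydrate 38.934 mg; tryptone 16.562 g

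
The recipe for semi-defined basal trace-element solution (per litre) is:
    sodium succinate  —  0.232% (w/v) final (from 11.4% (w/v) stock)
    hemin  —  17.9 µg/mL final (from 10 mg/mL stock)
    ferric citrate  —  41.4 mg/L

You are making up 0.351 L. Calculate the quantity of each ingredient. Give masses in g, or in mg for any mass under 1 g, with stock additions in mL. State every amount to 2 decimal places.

sodium succinate 7.14 mL; hemin 0.63 mL; ferric citrate 14.53 mg

Scale factor relative to 1 L: 0.351.
sodium succinate: V = C2·V2/C1 = 0.232% ÷ 11.4% × 351 mL = 7.14 mL
hemin: dilute stock: 17.9 µg/mL × 351 mL ÷ 10000 µg/mL = 0.63 mL
ferric citrate: 41.4 mg/L × 0.351 L = 14.53 mg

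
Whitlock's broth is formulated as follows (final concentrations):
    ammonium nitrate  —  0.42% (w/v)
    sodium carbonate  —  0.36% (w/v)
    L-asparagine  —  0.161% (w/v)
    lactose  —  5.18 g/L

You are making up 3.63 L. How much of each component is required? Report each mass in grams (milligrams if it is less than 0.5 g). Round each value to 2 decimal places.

ammonium nitrate 15.25 g; sodium carbonate 13.07 g; L-asparagine 5.84 g; lactose 18.80 g

Scale factor relative to 1 L: 3.63.
ammonium nitrate: 0.42% w/v = 4.2 g/L → 4.2 × 3.63 L = 15.25 g
sodium carbonate: 0.36 g per 100 mL × 3630 mL ÷ 100 = 13.07 g
L-asparagine: 0.161% w/v = 1.61 g/L → 1.61 × 3.63 L = 5.84 g
lactose: 5.18 g/L × 3.63 L = 18.80 g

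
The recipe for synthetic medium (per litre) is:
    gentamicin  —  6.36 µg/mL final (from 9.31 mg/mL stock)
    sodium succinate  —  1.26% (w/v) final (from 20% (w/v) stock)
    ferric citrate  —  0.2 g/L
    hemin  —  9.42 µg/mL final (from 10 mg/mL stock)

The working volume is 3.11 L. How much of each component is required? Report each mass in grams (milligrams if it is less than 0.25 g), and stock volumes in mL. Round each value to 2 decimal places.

gentamicin 2.12 mL; sodium succinate 195.93 mL; ferric citrate 0.62 g; hemin 2.93 mL

Scale factor relative to 1 L: 3.11.
gentamicin: C1V1 = C2V2 → 6.36 µg/mL × 3110 mL ÷ 9310 µg/mL = 2.12 mL
sodium succinate: C1V1 = C2V2 → 1.26% ÷ 20% × 3110 mL = 195.93 mL
ferric citrate: 0.2 g/L × 3.11 L = 0.62 g
hemin: C1V1 = C2V2 → 9.42 µg/mL × 3110 mL ÷ 10000 µg/mL = 2.93 mL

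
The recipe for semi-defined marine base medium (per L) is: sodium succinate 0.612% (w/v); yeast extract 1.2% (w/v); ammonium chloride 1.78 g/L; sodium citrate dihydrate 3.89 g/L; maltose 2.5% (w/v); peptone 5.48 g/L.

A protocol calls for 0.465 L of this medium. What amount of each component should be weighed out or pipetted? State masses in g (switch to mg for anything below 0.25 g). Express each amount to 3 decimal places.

Working volume: 0.465 L.
sodium succinate: 0.612% w/v = 6.12 g/L → 6.12 × 0.465 L = 2.846 g
yeast extract: 1.2 g per 100 mL × 465 mL ÷ 100 = 5.580 g
ammonium chloride: 1.78 g/L × 0.465 L = 0.828 g
sodium citrate dihydrate: 3.89 g/L × 0.465 L = 1.809 g
maltose: 2.5% w/v = 25 g/L → 25 × 0.465 L = 11.625 g
peptone: 5.48 g/L × 0.465 L = 2.548 g

sodium succinate 2.846 g; yeast extract 5.580 g; ammonium chloride 0.828 g; sodium citrate dihydrate 1.809 g; maltose 11.625 g; peptone 2.548 g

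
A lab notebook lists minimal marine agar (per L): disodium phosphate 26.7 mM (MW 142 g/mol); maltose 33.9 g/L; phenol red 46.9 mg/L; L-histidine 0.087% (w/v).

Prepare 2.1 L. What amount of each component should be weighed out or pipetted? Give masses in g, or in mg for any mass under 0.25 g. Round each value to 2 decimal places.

Scale factor relative to 1 L: 2.1.
disodium phosphate: 26.7 mmol/L × 142 g/mol × 2.1 L ÷ 1000 = 7.96 g
maltose: 33.9 g/L × 2.1 L = 71.19 g
phenol red: 46.9 mg/L × 2.1 L = 98.49 mg
L-histidine: 0.087 g per 100 mL × 2100 mL ÷ 100 = 1.83 g

disodium phosphate 7.96 g; maltose 71.19 g; phenol red 98.49 mg; L-histidine 1.83 g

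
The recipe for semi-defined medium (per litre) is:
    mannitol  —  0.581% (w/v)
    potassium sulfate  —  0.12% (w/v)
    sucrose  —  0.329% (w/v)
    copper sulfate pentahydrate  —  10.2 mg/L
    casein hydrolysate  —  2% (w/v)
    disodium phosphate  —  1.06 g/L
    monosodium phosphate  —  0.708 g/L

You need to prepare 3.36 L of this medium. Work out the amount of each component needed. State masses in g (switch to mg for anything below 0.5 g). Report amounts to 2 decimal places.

mannitol 19.52 g; potassium sulfate 4.03 g; sucrose 11.05 g; copper sulfate pentahydrate 34.27 mg; casein hydrolysate 67.20 g; disodium phosphate 3.56 g; monosodium phosphate 2.38 g

Scale factor relative to 1 L: 3.36.
mannitol: 0.581% w/v = 5.81 g/L → 5.81 × 3.36 L = 19.52 g
potassium sulfate: 0.12 g per 100 mL × 3360 mL ÷ 100 = 4.03 g
sucrose: 0.329 g per 100 mL × 3360 mL ÷ 100 = 11.05 g
copper sulfate pentahydrate: 10.2 mg/L × 3.36 L = 34.27 mg
casein hydrolysate: 2% w/v = 20 g/L → 20 × 3.36 L = 67.20 g
disodium phosphate: 1.06 g/L × 3.36 L = 3.56 g
monosodium phosphate: 0.708 g/L × 3.36 L = 2.38 g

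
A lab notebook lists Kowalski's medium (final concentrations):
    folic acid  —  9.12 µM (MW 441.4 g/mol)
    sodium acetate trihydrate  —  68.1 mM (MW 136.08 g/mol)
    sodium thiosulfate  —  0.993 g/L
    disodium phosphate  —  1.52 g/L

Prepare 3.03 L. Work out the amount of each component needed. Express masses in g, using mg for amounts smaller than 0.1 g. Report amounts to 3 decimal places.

Scale factor relative to 1 L: 3.03.
folic acid: 9.12 µmol/L × 441.4 g/mol × 3.03 L ÷ 1000 = 12.197 mg
sodium acetate trihydrate: 68.1 mmol/L × 136.08 g/mol × 3.03 L ÷ 1000 = 28.079 g
sodium thiosulfate: 0.993 g/L × 3.03 L = 3.009 g
disodium phosphate: 1.52 g/L × 3.03 L = 4.606 g

folic acid 12.197 mg; sodium acetate trihydrate 28.079 g; sodium thiosulfate 3.009 g; disodium phosphate 4.606 g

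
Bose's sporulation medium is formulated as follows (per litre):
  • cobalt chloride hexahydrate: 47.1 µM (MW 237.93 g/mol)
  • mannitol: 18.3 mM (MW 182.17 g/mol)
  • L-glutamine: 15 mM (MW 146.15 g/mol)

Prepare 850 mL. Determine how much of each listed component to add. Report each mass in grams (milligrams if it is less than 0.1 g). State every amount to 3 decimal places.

cobalt chloride hexahydrate 9.526 mg; mannitol 2.834 g; L-glutamine 1.863 g

Working volume: 850 mL = 0.85 L.
cobalt chloride hexahydrate: 47.1 µmol/L × 237.93 g/mol × 0.85 L ÷ 1000 = 9.526 mg
mannitol: 18.3 mmol/L × 182.17 g/mol × 0.85 L ÷ 1000 = 2.834 g
L-glutamine: 15 mmol/L × 146.15 g/mol × 0.85 L ÷ 1000 = 1.863 g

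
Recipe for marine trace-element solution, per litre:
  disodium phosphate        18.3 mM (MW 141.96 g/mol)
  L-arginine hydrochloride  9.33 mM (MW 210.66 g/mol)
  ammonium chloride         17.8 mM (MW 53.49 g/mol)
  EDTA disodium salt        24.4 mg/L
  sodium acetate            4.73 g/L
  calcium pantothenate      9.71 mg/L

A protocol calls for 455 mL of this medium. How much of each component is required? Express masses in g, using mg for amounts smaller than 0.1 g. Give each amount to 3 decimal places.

Working volume: 455 mL = 0.455 L.
disodium phosphate: 18.3 mmol/L × 141.96 g/mol × 0.455 L ÷ 1000 = 1.182 g
L-arginine hydrochloride: 9.33 mmol/L × 210.66 g/mol × 0.455 L ÷ 1000 = 0.894 g
ammonium chloride: 17.8 mmol/L × 53.49 g/mol × 0.455 L ÷ 1000 = 0.433 g
EDTA disodium salt: 24.4 mg/L × 0.455 L = 11.102 mg
sodium acetate: 4.73 g/L × 0.455 L = 2.152 g
calcium pantothenate: 9.71 mg/L × 0.455 L = 4.418 mg

disodium phosphate 1.182 g; L-arginine hydrochloride 0.894 g; ammonium chloride 0.433 g; EDTA disodium salt 11.102 mg; sodium acetate 2.152 g; calcium pantothenate 4.418 mg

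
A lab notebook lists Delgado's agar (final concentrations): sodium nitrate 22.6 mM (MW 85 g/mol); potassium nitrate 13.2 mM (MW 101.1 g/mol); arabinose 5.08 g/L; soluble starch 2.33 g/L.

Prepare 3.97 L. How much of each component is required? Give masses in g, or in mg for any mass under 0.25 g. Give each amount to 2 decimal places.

Scale factor relative to 1 L: 3.97.
sodium nitrate: 22.6 mmol/L × 85 g/mol × 3.97 L ÷ 1000 = 7.63 g
potassium nitrate: 13.2 mmol/L × 101.1 g/mol × 3.97 L ÷ 1000 = 5.30 g
arabinose: 5.08 g/L × 3.97 L = 20.17 g
soluble starch: 2.33 g/L × 3.97 L = 9.25 g

sodium nitrate 7.63 g; potassium nitrate 5.30 g; arabinose 20.17 g; soluble starch 9.25 g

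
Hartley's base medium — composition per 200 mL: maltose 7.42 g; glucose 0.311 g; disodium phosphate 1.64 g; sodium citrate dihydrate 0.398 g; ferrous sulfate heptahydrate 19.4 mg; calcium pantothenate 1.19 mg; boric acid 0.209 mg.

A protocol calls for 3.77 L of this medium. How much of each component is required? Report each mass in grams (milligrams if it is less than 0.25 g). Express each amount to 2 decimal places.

maltose 139.87 g; glucose 5.86 g; disodium phosphate 30.91 g; sodium citrate dihydrate 7.50 g; ferrous sulfate heptahydrate 0.37 g; calcium pantothenate 22.43 mg; boric acid 3.94 mg

Ratio of target to recipe volume: 3770 / 200 = 18.85.
maltose: 7.42 g × (3770 mL / 200 mL) = 139.87 g
glucose: 0.311 g × (3770 mL / 200 mL) = 5.86 g
disodium phosphate: 1.64 g × (3770 mL / 200 mL) = 30.91 g
sodium citrate dihydrate: 0.398 g × (3770 mL / 200 mL) = 7.50 g
ferrous sulfate heptahydrate: 19.4 mg × (3770 mL / 200 mL) = 365.69 mg = 0.37 g
calcium pantothenate: 1.19 mg × (3770 mL / 200 mL) = 22.43 mg
boric acid: 0.209 mg × (3770 mL / 200 mL) = 3.94 mg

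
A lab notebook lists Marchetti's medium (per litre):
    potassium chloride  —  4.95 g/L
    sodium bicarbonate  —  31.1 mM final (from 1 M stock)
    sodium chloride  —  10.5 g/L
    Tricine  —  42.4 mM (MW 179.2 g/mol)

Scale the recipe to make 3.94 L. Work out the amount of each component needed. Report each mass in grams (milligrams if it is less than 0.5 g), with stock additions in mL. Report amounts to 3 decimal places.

potassium chloride 19.503 g; sodium bicarbonate 122.534 mL; sodium chloride 41.370 g; Tricine 29.936 g

Scale factor relative to 1 L: 3.94.
potassium chloride: 4.95 g/L × 3.94 L = 19.503 g
sodium bicarbonate: V = C2·V2/C1 = 31.1 mM × 3940 mL ÷ 1000 mM = 122.534 mL
sodium chloride: 10.5 g/L × 3.94 L = 41.370 g
Tricine: 42.4 mmol/L × 179.2 g/mol × 3.94 L ÷ 1000 = 29.936 g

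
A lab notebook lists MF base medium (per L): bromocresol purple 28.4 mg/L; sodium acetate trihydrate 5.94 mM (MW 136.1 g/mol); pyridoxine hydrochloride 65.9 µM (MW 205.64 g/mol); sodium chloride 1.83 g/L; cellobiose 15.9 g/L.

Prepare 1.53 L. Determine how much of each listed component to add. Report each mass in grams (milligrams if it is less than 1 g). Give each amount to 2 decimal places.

Scale factor relative to 1 L: 1.53.
bromocresol purple: 28.4 mg/L × 1.53 L = 43.45 mg
sodium acetate trihydrate: 5.94 mmol/L × 136.1 g/mol × 1.53 L ÷ 1000 = 1.24 g
pyridoxine hydrochloride: 65.9 µmol/L × 205.64 g/mol × 1.53 L ÷ 1000 = 20.73 mg
sodium chloride: 1.83 g/L × 1.53 L = 2.80 g
cellobiose: 15.9 g/L × 1.53 L = 24.33 g

bromocresol purple 43.45 mg; sodium acetate trihydrate 1.24 g; pyridoxine hydrochloride 20.73 mg; sodium chloride 2.80 g; cellobiose 24.33 g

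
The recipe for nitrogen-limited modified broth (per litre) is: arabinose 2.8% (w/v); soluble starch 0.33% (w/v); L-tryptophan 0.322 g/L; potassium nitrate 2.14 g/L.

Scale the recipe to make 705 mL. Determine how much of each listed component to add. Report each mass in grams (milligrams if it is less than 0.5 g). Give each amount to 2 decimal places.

Scale factor relative to 1 L: 0.705.
arabinose: 2.8% w/v = 28 g/L → 28 × 0.705 L = 19.74 g
soluble starch: 0.33 g per 100 mL × 705 mL ÷ 100 = 2.33 g
L-tryptophan: 0.322 g/L × 0.705 L = 0.22701 g = 227.01 mg
potassium nitrate: 2.14 g/L × 0.705 L = 1.51 g

arabinose 19.74 g; soluble starch 2.33 g; L-tryptophan 227.01 mg; potassium nitrate 1.51 g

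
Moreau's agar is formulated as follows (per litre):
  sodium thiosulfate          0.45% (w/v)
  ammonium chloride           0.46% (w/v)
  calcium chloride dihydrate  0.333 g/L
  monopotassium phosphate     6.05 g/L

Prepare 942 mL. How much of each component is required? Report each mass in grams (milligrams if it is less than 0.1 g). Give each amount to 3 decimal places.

sodium thiosulfate 4.239 g; ammonium chloride 4.333 g; calcium chloride dihydrate 0.314 g; monopotassium phosphate 5.699 g

Target volume = 942 mL = 0.942 L.
sodium thiosulfate: 0.45% w/v = 4.5 g/L → 4.5 × 0.942 L = 4.239 g
ammonium chloride: 0.46 g per 100 mL × 942 mL ÷ 100 = 4.333 g
calcium chloride dihydrate: 0.333 g/L × 0.942 L = 0.314 g
monopotassium phosphate: 6.05 g/L × 0.942 L = 5.699 g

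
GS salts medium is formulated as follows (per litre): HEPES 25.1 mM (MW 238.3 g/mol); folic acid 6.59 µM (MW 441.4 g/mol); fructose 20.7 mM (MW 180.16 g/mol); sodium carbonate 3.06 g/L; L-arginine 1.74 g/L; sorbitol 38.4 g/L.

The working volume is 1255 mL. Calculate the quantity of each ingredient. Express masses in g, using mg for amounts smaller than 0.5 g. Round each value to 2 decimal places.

Working volume: 1255 mL = 1.255 L.
HEPES: 25.1 mmol/L × 238.3 g/mol × 1.255 L ÷ 1000 = 7.51 g
folic acid: 6.59 µmol/L × 441.4 g/mol × 1.255 L ÷ 1000 = 3.65 mg
fructose: 20.7 mmol/L × 180.16 g/mol × 1.255 L ÷ 1000 = 4.68 g
sodium carbonate: 3.06 g/L × 1.255 L = 3.84 g
L-arginine: 1.74 g/L × 1.255 L = 2.18 g
sorbitol: 38.4 g/L × 1.255 L = 48.19 g

HEPES 7.51 g; folic acid 3.65 mg; fructose 4.68 g; sodium carbonate 3.84 g; L-arginine 2.18 g; sorbitol 48.19 g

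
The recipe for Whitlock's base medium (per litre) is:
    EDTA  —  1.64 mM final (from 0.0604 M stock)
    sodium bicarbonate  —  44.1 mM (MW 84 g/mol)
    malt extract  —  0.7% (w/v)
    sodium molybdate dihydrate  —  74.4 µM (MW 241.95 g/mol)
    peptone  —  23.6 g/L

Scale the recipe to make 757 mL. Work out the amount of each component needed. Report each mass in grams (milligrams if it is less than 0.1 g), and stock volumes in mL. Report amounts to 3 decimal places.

Scale factor relative to 1 L: 0.757.
EDTA: dilute stock: 1.64 mM × 757 mL ÷ 60.4 mM = 20.554 mL
sodium bicarbonate: 44.1 mmol/L × 84 g/mol × 0.757 L ÷ 1000 = 2.804 g
malt extract: 0.7% w/v = 7 g/L → 7 × 0.757 L = 5.299 g
sodium molybdate dihydrate: 74.4 µmol/L × 241.95 g/mol × 0.757 L ÷ 1000 = 13.627 mg
peptone: 23.6 g/L × 0.757 L = 17.865 g

EDTA 20.554 mL; sodium bicarbonate 2.804 g; malt extract 5.299 g; sodium molybdate dihydrate 13.627 mg; peptone 17.865 g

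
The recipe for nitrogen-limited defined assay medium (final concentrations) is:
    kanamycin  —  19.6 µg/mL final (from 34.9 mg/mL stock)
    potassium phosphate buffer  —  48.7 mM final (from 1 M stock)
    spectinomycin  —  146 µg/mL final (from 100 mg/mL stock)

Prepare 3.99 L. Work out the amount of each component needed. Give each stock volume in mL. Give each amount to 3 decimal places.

Working volume: 3.99 L.
kanamycin: C1V1 = C2V2 → 19.6 µg/mL × 3990 mL ÷ 34900 µg/mL = 2.241 mL
potassium phosphate buffer: V = C2·V2/C1 = 48.7 mM × 3990 mL ÷ 1000 mM = 194.313 mL
spectinomycin: C1V1 = C2V2 → 146 µg/mL × 3990 mL ÷ 100000 µg/mL = 5.825 mL

kanamycin 2.241 mL; potassium phosphate buffer 194.313 mL; spectinomycin 5.825 mL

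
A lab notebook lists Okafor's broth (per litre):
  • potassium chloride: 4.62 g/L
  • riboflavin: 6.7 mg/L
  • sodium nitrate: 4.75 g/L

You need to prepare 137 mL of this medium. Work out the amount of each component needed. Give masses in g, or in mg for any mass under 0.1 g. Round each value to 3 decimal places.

Target volume = 137 mL = 0.137 L.
potassium chloride: 4.62 g/L × 0.137 L = 0.633 g
riboflavin: 6.7 mg/L × 0.137 L = 0.918 mg
sodium nitrate: 4.75 g/L × 0.137 L = 0.651 g

potassium chloride 0.633 g; riboflavin 0.918 mg; sodium nitrate 0.651 g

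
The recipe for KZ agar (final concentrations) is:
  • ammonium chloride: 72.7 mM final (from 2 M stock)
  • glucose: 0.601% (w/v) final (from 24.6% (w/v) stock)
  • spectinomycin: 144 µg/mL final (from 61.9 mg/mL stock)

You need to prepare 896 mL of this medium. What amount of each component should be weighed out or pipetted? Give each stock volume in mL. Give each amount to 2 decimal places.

Target volume = 896 mL = 0.896 L.
ammonium chloride: C1V1 = C2V2 → 72.7 mM × 896 mL ÷ 2000 mM = 32.57 mL
glucose: C1V1 = C2V2 → 0.601% ÷ 24.6% × 896 mL = 21.89 mL
spectinomycin: C1V1 = C2V2 → 144 µg/mL × 896 mL ÷ 61900 µg/mL = 2.08 mL

ammonium chloride 32.57 mL; glucose 21.89 mL; spectinomycin 2.08 mL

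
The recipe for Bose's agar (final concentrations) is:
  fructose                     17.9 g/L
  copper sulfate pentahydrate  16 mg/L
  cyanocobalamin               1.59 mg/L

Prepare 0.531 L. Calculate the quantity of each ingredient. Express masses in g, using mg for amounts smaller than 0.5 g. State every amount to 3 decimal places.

Scale factor relative to 1 L: 0.531.
fructose: 17.9 g/L × 0.531 L = 9.505 g
copper sulfate pentahydrate: 16 mg/L × 0.531 L = 8.496 mg
cyanocobalamin: 1.59 mg/L × 0.531 L = 0.844 mg

fructose 9.505 g; copper sulfate pentahydrate 8.496 mg; cyanocobalamin 0.844 mg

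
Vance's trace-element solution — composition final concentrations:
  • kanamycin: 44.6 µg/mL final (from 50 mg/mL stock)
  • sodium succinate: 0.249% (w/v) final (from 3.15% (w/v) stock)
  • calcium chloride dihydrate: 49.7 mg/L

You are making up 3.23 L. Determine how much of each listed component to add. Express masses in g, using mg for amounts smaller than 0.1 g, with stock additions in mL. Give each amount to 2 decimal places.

kanamycin 2.88 mL; sodium succinate 255.32 mL; calcium chloride dihydrate 0.16 g

Scale factor relative to 1 L: 3.23.
kanamycin: C1V1 = C2V2 → 44.6 µg/mL × 3230 mL ÷ 50000 µg/mL = 2.88 mL
sodium succinate: dilute stock: 0.249% ÷ 3.15% × 3230 mL = 255.32 mL
calcium chloride dihydrate: 49.7 mg/L × 3.23 L = 160.531 mg = 0.16 g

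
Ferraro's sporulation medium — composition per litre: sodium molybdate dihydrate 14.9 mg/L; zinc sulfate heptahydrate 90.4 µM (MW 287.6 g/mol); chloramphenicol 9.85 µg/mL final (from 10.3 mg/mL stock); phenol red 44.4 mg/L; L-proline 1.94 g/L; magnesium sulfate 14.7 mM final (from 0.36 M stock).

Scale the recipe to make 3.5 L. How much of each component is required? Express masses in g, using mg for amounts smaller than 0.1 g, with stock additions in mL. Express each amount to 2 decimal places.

Scale factor relative to 1 L: 3.5.
sodium molybdate dihydrate: 14.9 mg/L × 3.5 L = 52.15 mg
zinc sulfate heptahydrate: 90.4 µmol/L × 287.6 g/mol × 3.5 L ÷ 1000 = 91.00 mg
chloramphenicol: dilute stock: 9.85 µg/mL × 3500 mL ÷ 10300 µg/mL = 3.35 mL
phenol red: 44.4 mg/L × 3.5 L = 155.4 mg = 0.16 g
L-proline: 1.94 g/L × 3.5 L = 6.79 g
magnesium sulfate: V = C2·V2/C1 = 14.7 mM × 3500 mL ÷ 360 mM = 142.92 mL

sodium molybdate dihydrate 52.15 mg; zinc sulfate heptahydrate 91.00 mg; chloramphenicol 3.35 mL; phenol red 0.16 g; L-proline 6.79 g; magnesium sulfate 142.92 mL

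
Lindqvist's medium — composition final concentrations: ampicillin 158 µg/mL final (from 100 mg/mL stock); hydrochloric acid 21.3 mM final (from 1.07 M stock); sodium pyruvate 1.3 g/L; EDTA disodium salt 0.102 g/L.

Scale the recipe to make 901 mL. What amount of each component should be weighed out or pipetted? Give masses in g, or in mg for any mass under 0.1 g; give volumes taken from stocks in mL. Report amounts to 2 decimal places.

Working volume: 901 mL = 0.901 L.
ampicillin: C1V1 = C2V2 → 158 µg/mL × 901 mL ÷ 100000 µg/mL = 1.42 mL
hydrochloric acid: V = C2·V2/C1 = 21.3 mM × 901 mL ÷ 1070 mM = 17.94 mL
sodium pyruvate: 1.3 g/L × 0.901 L = 1.17 g
EDTA disodium salt: 0.102 g/L × 0.901 L = 0.091902 g = 91.90 mg

ampicillin 1.42 mL; hydrochloric acid 17.94 mL; sodium pyruvate 1.17 g; EDTA disodium salt 91.90 mg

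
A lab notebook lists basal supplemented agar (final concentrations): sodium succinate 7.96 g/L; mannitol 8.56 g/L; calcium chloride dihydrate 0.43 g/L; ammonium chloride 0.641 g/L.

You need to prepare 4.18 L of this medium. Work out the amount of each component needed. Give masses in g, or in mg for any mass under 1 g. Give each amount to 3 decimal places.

Working volume: 4.18 L.
sodium succinate: 7.96 g/L × 4.18 L = 33.273 g
mannitol: 8.56 g/L × 4.18 L = 35.781 g
calcium chloride dihydrate: 0.43 g/L × 4.18 L = 1.797 g
ammonium chloride: 0.641 g/L × 4.18 L = 2.679 g

sodium succinate 33.273 g; mannitol 35.781 g; calcium chloride dihydrate 1.797 g; ammonium chloride 2.679 g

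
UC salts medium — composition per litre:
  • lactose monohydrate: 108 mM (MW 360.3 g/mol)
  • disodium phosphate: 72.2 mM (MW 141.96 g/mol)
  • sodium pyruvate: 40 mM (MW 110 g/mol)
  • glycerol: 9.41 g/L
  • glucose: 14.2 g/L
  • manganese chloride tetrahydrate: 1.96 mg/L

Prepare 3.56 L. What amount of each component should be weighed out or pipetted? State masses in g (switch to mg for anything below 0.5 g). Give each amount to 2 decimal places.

lactose monohydrate 138.53 g; disodium phosphate 36.49 g; sodium pyruvate 15.66 g; glycerol 33.50 g; glucose 50.55 g; manganese chloride tetrahydrate 6.98 mg

Scale factor relative to 1 L: 3.56.
lactose monohydrate: 108 mmol/L × 360.3 g/mol × 3.56 L ÷ 1000 = 138.53 g
disodium phosphate: 72.2 mmol/L × 141.96 g/mol × 3.56 L ÷ 1000 = 36.49 g
sodium pyruvate: 40 mmol/L × 110 g/mol × 3.56 L ÷ 1000 = 15.66 g
glycerol: 9.41 g/L × 3.56 L = 33.50 g
glucose: 14.2 g/L × 3.56 L = 50.55 g
manganese chloride tetrahydrate: 1.96 mg/L × 3.56 L = 6.98 mg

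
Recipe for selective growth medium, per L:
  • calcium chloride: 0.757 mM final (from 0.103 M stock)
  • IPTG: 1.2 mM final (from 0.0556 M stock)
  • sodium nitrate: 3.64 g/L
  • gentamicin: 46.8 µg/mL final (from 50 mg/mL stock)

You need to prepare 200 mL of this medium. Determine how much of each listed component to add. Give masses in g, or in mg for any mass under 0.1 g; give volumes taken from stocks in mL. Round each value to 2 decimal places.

Scale factor relative to 1 L: 0.2.
calcium chloride: dilute stock: 0.757 mM × 200 mL ÷ 103 mM = 1.47 mL
IPTG: V = C2·V2/C1 = 1.2 mM × 200 mL ÷ 55.6 mM = 4.32 mL
sodium nitrate: 3.64 g/L × 0.2 L = 0.73 g
gentamicin: V = C2·V2/C1 = 46.8 µg/mL × 200 mL ÷ 50000 µg/mL = 0.19 mL

calcium chloride 1.47 mL; IPTG 4.32 mL; sodium nitrate 0.73 g; gentamicin 0.19 mL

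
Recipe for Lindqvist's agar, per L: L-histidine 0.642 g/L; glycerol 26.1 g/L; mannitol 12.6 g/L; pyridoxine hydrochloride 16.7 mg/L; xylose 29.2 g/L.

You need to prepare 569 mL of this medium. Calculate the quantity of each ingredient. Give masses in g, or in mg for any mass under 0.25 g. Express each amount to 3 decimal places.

Working volume: 569 mL = 0.569 L.
L-histidine: 0.642 g/L × 0.569 L = 0.365 g
glycerol: 26.1 g/L × 0.569 L = 14.851 g
mannitol: 12.6 g/L × 0.569 L = 7.169 g
pyridoxine hydrochloride: 16.7 mg/L × 0.569 L = 9.502 mg
xylose: 29.2 g/L × 0.569 L = 16.615 g

L-histidine 0.365 g; glycerol 14.851 g; mannitol 7.169 g; pyridoxine hydrochloride 9.502 mg; xylose 16.615 g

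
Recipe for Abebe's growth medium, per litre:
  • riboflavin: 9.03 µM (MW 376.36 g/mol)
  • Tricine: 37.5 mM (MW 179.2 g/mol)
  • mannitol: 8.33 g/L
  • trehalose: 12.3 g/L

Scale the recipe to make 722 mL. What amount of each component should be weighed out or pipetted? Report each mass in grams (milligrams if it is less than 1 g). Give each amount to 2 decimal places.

Scale factor relative to 1 L: 0.722.
riboflavin: 9.03 µmol/L × 376.36 g/mol × 0.722 L ÷ 1000 = 2.45 mg
Tricine: 37.5 mmol/L × 179.2 g/mol × 0.722 L ÷ 1000 = 4.85 g
mannitol: 8.33 g/L × 0.722 L = 6.01 g
trehalose: 12.3 g/L × 0.722 L = 8.88 g

riboflavin 2.45 mg; Tricine 4.85 g; mannitol 6.01 g; trehalose 8.88 g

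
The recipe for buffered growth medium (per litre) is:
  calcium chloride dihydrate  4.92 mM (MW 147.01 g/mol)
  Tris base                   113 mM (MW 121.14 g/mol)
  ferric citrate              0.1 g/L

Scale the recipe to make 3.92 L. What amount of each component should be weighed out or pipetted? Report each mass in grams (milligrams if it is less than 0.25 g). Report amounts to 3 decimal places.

calcium chloride dihydrate 2.835 g; Tris base 53.660 g; ferric citrate 0.392 g

Working volume: 3.92 L.
calcium chloride dihydrate: 4.92 mmol/L × 147.01 g/mol × 3.92 L ÷ 1000 = 2.835 g
Tris base: 113 mmol/L × 121.14 g/mol × 3.92 L ÷ 1000 = 53.660 g
ferric citrate: 0.1 g/L × 3.92 L = 0.392 g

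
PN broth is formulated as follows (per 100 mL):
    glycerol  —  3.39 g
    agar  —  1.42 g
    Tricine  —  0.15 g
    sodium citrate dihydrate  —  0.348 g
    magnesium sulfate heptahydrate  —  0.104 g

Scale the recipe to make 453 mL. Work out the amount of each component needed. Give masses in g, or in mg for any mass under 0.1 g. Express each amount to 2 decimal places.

Scale factor = 453 mL / 100 mL = 4.53.
glycerol: 3.39 g × (453 mL / 100 mL) = 15.36 g
agar: 1.42 g × (453 mL / 100 mL) = 6.43 g
Tricine: 0.15 g × (453 mL / 100 mL) = 0.68 g
sodium citrate dihydrate: 0.348 g × (453 mL / 100 mL) = 1.58 g
magnesium sulfate heptahydrate: 0.104 g × (453 mL / 100 mL) = 0.47 g

glycerol 15.36 g; agar 6.43 g; Tricine 0.68 g; sodium citrate dihydrate 1.58 g; magnesium sulfate heptahydrate 0.47 g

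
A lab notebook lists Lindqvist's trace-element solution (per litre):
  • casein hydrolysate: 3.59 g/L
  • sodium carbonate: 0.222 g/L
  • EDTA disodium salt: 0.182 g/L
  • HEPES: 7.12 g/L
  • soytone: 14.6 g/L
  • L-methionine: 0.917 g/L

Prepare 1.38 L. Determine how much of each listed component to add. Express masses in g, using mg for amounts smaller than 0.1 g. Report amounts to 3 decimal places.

Scale factor relative to 1 L: 1.38.
casein hydrolysate: 3.59 g/L × 1.38 L = 4.954 g
sodium carbonate: 0.222 g/L × 1.38 L = 0.306 g
EDTA disodium salt: 0.182 g/L × 1.38 L = 0.251 g
HEPES: 7.12 g/L × 1.38 L = 9.826 g
soytone: 14.6 g/L × 1.38 L = 20.148 g
L-methionine: 0.917 g/L × 1.38 L = 1.265 g

casein hydrolysate 4.954 g; sodium carbonate 0.306 g; EDTA disodium salt 0.251 g; HEPES 9.826 g; soytone 20.148 g; L-methionine 1.265 g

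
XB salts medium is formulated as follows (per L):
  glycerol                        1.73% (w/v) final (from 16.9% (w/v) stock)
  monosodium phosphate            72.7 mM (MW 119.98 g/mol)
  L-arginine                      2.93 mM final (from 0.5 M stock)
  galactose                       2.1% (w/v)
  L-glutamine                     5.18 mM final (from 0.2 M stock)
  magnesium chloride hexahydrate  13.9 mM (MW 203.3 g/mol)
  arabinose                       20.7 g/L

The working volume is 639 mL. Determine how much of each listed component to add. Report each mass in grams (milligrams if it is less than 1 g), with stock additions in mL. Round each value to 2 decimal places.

glycerol 65.41 mL; monosodium phosphate 5.57 g; L-arginine 3.74 mL; galactose 13.42 g; L-glutamine 16.55 mL; magnesium chloride hexahydrate 1.81 g; arabinose 13.23 g

Working volume: 639 mL = 0.639 L.
glycerol: dilute stock: 1.73% ÷ 16.9% × 639 mL = 65.41 mL
monosodium phosphate: 72.7 mmol/L × 119.98 g/mol × 0.639 L ÷ 1000 = 5.57 g
L-arginine: dilute stock: 2.93 mM × 639 mL ÷ 500 mM = 3.74 mL
galactose: 2.1 g per 100 mL × 639 mL ÷ 100 = 13.42 g
L-glutamine: C1V1 = C2V2 → 5.18 mM × 639 mL ÷ 200 mM = 16.55 mL
magnesium chloride hexahydrate: 13.9 mmol/L × 203.3 g/mol × 0.639 L ÷ 1000 = 1.81 g
arabinose: 20.7 g/L × 0.639 L = 13.23 g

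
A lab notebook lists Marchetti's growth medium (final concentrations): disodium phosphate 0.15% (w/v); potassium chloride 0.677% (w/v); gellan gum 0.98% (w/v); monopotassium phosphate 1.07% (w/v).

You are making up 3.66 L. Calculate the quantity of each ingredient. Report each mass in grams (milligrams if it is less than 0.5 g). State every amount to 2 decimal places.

Working volume: 3.66 L.
disodium phosphate: 0.15% w/v = 1.5 g/L → 1.5 × 3.66 L = 5.49 g
potassium chloride: 0.677% w/v = 6.77 g/L → 6.77 × 3.66 L = 24.78 g
gellan gum: 0.98 g per 100 mL × 3660 mL ÷ 100 = 35.87 g
monopotassium phosphate: 1.07% w/v = 10.7 g/L → 10.7 × 3.66 L = 39.16 g

disodium phosphate 5.49 g; potassium chloride 24.78 g; gellan gum 35.87 g; monopotassium phosphate 39.16 g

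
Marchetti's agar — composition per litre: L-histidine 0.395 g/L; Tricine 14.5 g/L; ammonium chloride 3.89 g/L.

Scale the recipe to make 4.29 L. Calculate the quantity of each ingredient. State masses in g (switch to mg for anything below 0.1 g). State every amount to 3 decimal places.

L-histidine 1.695 g; Tricine 62.205 g; ammonium chloride 16.688 g

Scale factor relative to 1 L: 4.29.
L-histidine: 0.395 g/L × 4.29 L = 1.695 g
Tricine: 14.5 g/L × 4.29 L = 62.205 g
ammonium chloride: 3.89 g/L × 4.29 L = 16.688 g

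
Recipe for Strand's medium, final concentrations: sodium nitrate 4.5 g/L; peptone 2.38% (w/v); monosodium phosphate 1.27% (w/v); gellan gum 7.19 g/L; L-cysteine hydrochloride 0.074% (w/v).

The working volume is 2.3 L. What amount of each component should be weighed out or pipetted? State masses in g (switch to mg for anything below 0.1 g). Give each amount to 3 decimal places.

sodium nitrate 10.350 g; peptone 54.740 g; monosodium phosphate 29.210 g; gellan gum 16.537 g; L-cysteine hydrochloride 1.702 g

Working volume: 2.3 L.
sodium nitrate: 4.5 g/L × 2.3 L = 10.350 g
peptone: 2.38% w/v = 23.8 g/L → 23.8 × 2.3 L = 54.740 g
monosodium phosphate: 1.27 g per 100 mL × 2300 mL ÷ 100 = 29.210 g
gellan gum: 7.19 g/L × 2.3 L = 16.537 g
L-cysteine hydrochloride: 0.074% w/v = 0.74 g/L → 0.74 × 2.3 L = 1.702 g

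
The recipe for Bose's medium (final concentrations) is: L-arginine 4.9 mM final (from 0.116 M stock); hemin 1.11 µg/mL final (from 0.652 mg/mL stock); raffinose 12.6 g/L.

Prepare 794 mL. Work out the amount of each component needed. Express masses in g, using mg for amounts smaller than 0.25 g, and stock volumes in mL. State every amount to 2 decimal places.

Scale factor relative to 1 L: 0.794.
L-arginine: dilute stock: 4.9 mM × 794 mL ÷ 116 mM = 33.54 mL
hemin: V = C2·V2/C1 = 1.11 µg/mL × 794 mL ÷ 652 µg/mL = 1.35 mL
raffinose: 12.6 g/L × 0.794 L = 10.00 g

L-arginine 33.54 mL; hemin 1.35 mL; raffinose 10.00 g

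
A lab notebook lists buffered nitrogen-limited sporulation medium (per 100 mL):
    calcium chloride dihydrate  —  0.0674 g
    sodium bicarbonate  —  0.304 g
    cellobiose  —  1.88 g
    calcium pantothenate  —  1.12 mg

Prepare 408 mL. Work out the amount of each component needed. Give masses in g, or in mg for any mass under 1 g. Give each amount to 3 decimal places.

calcium chloride dihydrate 274.992 mg; sodium bicarbonate 1.240 g; cellobiose 7.670 g; calcium pantothenate 4.570 mg

Ratio of target to recipe volume: 408 / 100 = 4.08.
calcium chloride dihydrate: 0.0674 g × (408 mL / 100 mL) = 0.274992 g = 274.992 mg
sodium bicarbonate: 0.304 g × (408 mL / 100 mL) = 1.240 g
cellobiose: 1.88 g × (408 mL / 100 mL) = 7.670 g
calcium pantothenate: 1.12 mg × (408 mL / 100 mL) = 4.570 mg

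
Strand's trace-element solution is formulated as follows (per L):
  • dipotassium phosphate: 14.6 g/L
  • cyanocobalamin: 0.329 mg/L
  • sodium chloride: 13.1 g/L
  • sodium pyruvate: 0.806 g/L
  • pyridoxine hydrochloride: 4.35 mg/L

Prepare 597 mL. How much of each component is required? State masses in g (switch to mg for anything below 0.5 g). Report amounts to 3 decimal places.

Target volume = 597 mL = 0.597 L.
dipotassium phosphate: 14.6 g/L × 0.597 L = 8.716 g
cyanocobalamin: 0.329 mg/L × 0.597 L = 0.196 mg
sodium chloride: 13.1 g/L × 0.597 L = 7.821 g
sodium pyruvate: 0.806 g/L × 0.597 L = 0.481182 g = 481.182 mg
pyridoxine hydrochloride: 4.35 mg/L × 0.597 L = 2.597 mg

dipotassium phosphate 8.716 g; cyanocobalamin 0.196 mg; sodium chloride 7.821 g; sodium pyruvate 481.182 mg; pyridoxine hydrochloride 2.597 mg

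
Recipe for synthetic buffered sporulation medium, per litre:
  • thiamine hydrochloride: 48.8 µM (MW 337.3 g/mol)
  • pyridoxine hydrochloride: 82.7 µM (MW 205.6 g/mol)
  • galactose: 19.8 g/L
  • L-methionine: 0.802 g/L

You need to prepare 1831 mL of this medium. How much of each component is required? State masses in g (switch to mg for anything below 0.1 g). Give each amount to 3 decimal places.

thiamine hydrochloride 30.139 mg; pyridoxine hydrochloride 31.133 mg; galactose 36.254 g; L-methionine 1.468 g

Working volume: 1831 mL = 1.831 L.
thiamine hydrochloride: 48.8 µmol/L × 337.3 g/mol × 1.831 L ÷ 1000 = 30.139 mg
pyridoxine hydrochloride: 82.7 µmol/L × 205.6 g/mol × 1.831 L ÷ 1000 = 31.133 mg
galactose: 19.8 g/L × 1.831 L = 36.254 g
L-methionine: 0.802 g/L × 1.831 L = 1.468 g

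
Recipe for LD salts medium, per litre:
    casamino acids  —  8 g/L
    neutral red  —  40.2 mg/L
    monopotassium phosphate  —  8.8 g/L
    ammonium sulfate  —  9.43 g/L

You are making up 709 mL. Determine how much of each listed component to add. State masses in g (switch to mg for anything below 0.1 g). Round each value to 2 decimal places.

Scale factor relative to 1 L: 0.709.
casamino acids: 8 g/L × 0.709 L = 5.67 g
neutral red: 40.2 mg/L × 0.709 L = 28.50 mg
monopotassium phosphate: 8.8 g/L × 0.709 L = 6.24 g
ammonium sulfate: 9.43 g/L × 0.709 L = 6.69 g

casamino acids 5.67 g; neutral red 28.50 mg; monopotassium phosphate 6.24 g; ammonium sulfate 6.69 g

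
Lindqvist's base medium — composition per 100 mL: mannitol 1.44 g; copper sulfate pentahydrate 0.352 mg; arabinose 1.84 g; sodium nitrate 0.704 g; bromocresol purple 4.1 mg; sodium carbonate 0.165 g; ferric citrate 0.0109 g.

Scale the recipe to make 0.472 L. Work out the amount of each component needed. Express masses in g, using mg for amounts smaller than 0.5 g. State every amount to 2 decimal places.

mannitol 6.80 g; copper sulfate pentahydrate 1.66 mg; arabinose 8.68 g; sodium nitrate 3.32 g; bromocresol purple 19.35 mg; sodium carbonate 0.78 g; ferric citrate 51.45 mg

Ratio of target to recipe volume: 472 / 100 = 4.72.
mannitol: 1.44 g × (472 mL / 100 mL) = 6.80 g
copper sulfate pentahydrate: 0.352 mg × (472 mL / 100 mL) = 1.66 mg
arabinose: 1.84 g × (472 mL / 100 mL) = 8.68 g
sodium nitrate: 0.704 g × (472 mL / 100 mL) = 3.32 g
bromocresol purple: 4.1 mg × (472 mL / 100 mL) = 19.35 mg
sodium carbonate: 0.165 g × (472 mL / 100 mL) = 0.78 g
ferric citrate: 0.0109 g × (472 mL / 100 mL) = 0.051448 g = 51.45 mg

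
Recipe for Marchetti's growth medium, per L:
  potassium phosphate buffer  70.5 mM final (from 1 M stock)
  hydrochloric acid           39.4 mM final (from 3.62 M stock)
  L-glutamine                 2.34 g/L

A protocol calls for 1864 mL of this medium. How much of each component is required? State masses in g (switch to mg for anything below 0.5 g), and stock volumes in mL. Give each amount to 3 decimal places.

potassium phosphate buffer 131.412 mL; hydrochloric acid 20.288 mL; L-glutamine 4.362 g

Scale factor relative to 1 L: 1.864.
potassium phosphate buffer: V = C2·V2/C1 = 70.5 mM × 1864 mL ÷ 1000 mM = 131.412 mL
hydrochloric acid: V = C2·V2/C1 = 39.4 mM × 1864 mL ÷ 3620 mM = 20.288 mL
L-glutamine: 2.34 g/L × 1.864 L = 4.362 g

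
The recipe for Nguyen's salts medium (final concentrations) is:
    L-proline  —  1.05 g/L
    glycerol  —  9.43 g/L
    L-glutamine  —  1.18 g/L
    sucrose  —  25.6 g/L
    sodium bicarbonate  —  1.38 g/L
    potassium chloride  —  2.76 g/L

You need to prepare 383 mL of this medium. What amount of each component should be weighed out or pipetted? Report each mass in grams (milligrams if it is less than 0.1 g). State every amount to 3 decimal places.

L-proline 0.402 g; glycerol 3.612 g; L-glutamine 0.452 g; sucrose 9.805 g; sodium bicarbonate 0.529 g; potassium chloride 1.057 g

Working volume: 383 mL = 0.383 L.
L-proline: 1.05 g/L × 0.383 L = 0.402 g
glycerol: 9.43 g/L × 0.383 L = 3.612 g
L-glutamine: 1.18 g/L × 0.383 L = 0.452 g
sucrose: 25.6 g/L × 0.383 L = 9.805 g
sodium bicarbonate: 1.38 g/L × 0.383 L = 0.529 g
potassium chloride: 2.76 g/L × 0.383 L = 1.057 g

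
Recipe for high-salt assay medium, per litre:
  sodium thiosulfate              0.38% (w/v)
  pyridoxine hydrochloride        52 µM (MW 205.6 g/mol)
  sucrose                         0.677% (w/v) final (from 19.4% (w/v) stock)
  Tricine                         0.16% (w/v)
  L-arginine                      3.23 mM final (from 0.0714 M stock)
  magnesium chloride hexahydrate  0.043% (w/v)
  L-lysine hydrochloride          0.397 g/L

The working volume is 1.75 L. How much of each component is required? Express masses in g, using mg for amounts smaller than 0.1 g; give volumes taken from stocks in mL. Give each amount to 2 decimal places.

sodium thiosulfate 6.65 g; pyridoxine hydrochloride 18.71 mg; sucrose 61.07 mL; Tricine 2.80 g; L-arginine 79.17 mL; magnesium chloride hexahydrate 0.75 g; L-lysine hydrochloride 0.69 g

Scale factor relative to 1 L: 1.75.
sodium thiosulfate: 0.38% w/v = 3.8 g/L → 3.8 × 1.75 L = 6.65 g
pyridoxine hydrochloride: 52 µmol/L × 205.6 g/mol × 1.75 L ÷ 1000 = 18.71 mg
sucrose: V = C2·V2/C1 = 0.677% ÷ 19.4% × 1750 mL = 61.07 mL
Tricine: 0.16 g per 100 mL × 1750 mL ÷ 100 = 2.80 g
L-arginine: dilute stock: 3.23 mM × 1750 mL ÷ 71.4 mM = 79.17 mL
magnesium chloride hexahydrate: 0.043% w/v = 0.43 g/L → 0.43 × 1.75 L = 0.75 g
L-lysine hydrochloride: 0.397 g/L × 1.75 L = 0.69 g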